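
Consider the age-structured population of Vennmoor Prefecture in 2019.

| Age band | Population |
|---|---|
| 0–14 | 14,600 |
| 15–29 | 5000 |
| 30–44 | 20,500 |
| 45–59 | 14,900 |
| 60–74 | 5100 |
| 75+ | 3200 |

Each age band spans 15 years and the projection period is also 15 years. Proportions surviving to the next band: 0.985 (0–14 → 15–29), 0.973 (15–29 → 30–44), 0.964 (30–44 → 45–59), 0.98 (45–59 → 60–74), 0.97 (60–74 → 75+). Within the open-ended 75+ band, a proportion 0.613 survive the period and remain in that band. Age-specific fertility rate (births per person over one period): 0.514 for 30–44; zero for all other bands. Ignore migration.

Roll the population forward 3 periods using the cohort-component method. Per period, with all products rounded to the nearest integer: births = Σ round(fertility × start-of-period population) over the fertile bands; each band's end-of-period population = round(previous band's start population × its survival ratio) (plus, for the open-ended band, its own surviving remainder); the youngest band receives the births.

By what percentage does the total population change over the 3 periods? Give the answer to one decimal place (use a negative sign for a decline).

7.3

Call the groups 1 to 6, youngest first.
Period 1.
Births: 20500 * 0.514 = 10537
Group 2: 14600 * 0.985 = 14381
Group 3: 5000 * 0.973 = 4865
Group 4: 20500 * 0.964 = 19762
Group 5: 14900 * 0.98 = 14602
Group 6: 5100 * 0.97 + 3200 * 0.613 = 4947 + 1962 = 6909
→ [10537, 14381, 4865, 19762, 14602, 6909]
Period 2.
Births: 4865 * 0.514 = 2501
Group 2: 10537 * 0.985 = 10379
Group 3: 14381 * 0.973 = 13993
Group 4: 4865 * 0.964 = 4690
Group 5: 19762 * 0.98 = 19367
Group 6: 14602 * 0.97 + 6909 * 0.613 = 14164 + 4235 = 18399
→ [2501, 10379, 13993, 4690, 19367, 18399]
Period 3.
Births: 13993 * 0.514 = 7192
Group 2: 2501 * 0.985 = 2463
Group 3: 10379 * 0.973 = 10099
Group 4: 13993 * 0.964 = 13489
Group 5: 4690 * 0.98 = 4596
Group 6: 19367 * 0.97 + 18399 * 0.613 = 18786 + 11279 = 30065
→ [7192, 2463, 10099, 13489, 4596, 30065]
Total: 63300 → 67904; change = 4604; percentage change = 7.3%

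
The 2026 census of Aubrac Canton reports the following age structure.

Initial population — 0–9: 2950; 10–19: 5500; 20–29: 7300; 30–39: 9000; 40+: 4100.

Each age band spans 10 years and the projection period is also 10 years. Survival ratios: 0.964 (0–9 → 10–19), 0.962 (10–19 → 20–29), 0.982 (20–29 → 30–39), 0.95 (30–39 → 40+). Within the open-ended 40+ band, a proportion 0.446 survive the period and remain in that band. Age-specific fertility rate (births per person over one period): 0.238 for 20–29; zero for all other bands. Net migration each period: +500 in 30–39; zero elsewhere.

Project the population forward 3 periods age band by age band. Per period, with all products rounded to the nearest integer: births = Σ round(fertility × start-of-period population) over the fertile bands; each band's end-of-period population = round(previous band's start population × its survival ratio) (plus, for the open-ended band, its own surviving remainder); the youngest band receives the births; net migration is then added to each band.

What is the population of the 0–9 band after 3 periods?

651

Let group 1 be 0–9 through group 5 = 40+.
— Period 1 —
Births: 7300 × 0.238 = 1737
Group 2: 2950 × 0.964 = 2844
Group 3: 5500 × 0.962 = 5291
Group 4: 7300 × 0.982 = 7169
Group 5: 9000 × 0.95 + 4100 × 0.446 = 8550 + 1829 = 10379
Net migration: Group 4 + 500 → 7669
Population now: 0–9=1737, 10–19=2844, 20–29=5291, 30–39=7669, 40+=10379
— Period 2 —
Births: 5291 × 0.238 = 1259
Group 2: 1737 × 0.964 = 1674
Group 3: 2844 × 0.962 = 2736
Group 4: 5291 × 0.982 = 5196
Group 5: 7669 × 0.95 + 10379 × 0.446 = 7286 + 4629 = 11915
Net migration: Group 4 + 500 → 5696
Population now: 0–9=1259, 10–19=1674, 20–29=2736, 30–39=5696, 40+=11915
— Period 3 —
Births: 2736 × 0.238 = 651
Group 2: 1259 × 0.964 = 1214
Group 3: 1674 × 0.962 = 1610
Group 4: 2736 × 0.982 = 2687
Group 5: 5696 × 0.95 + 11915 × 0.446 = 5411 + 5314 = 10725
Net migration: Group 4 + 500 → 3187
Population now: 0–9=651, 10–19=1214, 20–29=1610, 30–39=3187, 40+=10725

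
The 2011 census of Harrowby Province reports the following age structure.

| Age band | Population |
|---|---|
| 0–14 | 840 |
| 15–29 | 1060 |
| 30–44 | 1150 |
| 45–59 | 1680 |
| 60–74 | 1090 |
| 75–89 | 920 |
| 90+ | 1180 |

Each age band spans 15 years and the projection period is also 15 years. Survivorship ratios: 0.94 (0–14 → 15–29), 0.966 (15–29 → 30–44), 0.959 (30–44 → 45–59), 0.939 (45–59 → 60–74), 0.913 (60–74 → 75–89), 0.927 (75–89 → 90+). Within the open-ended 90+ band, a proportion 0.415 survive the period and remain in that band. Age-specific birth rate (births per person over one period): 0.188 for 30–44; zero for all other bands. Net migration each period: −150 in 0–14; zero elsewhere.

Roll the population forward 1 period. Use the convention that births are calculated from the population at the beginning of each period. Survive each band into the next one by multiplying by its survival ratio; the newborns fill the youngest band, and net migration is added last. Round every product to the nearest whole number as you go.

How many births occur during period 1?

Let band 1 be 0–14 through band 7 = 90+.
Period 1:
Births: 1150 * 0.188 = 216
Band 2: 840 * 0.94 = 790
Band 3: 1060 * 0.966 = 1024
Band 4: 1150 * 0.959 = 1103
Band 5: 1680 * 0.939 = 1578
Band 6: 1090 * 0.913 = 995
Band 7: 920 * 0.927 + 1180 * 0.415 = 853 + 490 = 1343
Net migration: Band 1 − 150 → 66
→ [66, 790, 1024, 1103, 1578, 995, 1343]

216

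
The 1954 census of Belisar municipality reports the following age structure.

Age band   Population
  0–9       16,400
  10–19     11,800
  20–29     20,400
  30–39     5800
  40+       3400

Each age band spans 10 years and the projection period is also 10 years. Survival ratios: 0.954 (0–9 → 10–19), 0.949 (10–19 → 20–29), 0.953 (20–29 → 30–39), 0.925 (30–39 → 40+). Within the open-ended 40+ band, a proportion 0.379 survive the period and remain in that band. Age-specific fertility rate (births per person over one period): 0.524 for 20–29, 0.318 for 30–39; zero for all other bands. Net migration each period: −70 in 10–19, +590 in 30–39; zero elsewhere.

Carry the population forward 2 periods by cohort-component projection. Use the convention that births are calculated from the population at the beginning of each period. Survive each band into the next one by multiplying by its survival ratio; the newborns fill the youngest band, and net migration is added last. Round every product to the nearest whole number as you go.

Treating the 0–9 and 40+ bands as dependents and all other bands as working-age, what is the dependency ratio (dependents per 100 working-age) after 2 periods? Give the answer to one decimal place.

87.8

Numbering the bands 1..5 from youngest to oldest:
— Period 1 —
Births: 20400 × 0.524 = 10690  |  5800 × 0.318 = 1844 → 12534
Band 2: 16400 × 0.954 = 15646
Band 3: 11800 × 0.949 = 11198
Band 4: 20400 × 0.953 = 19441
Band 5: 5800 × 0.925 + 3400 × 0.379 = 5365 + 1289 = 6654
Net migration: Band 2 − 70 → 15576; Band 4 + 590 → 20031
End of period: [12534, 15576, 11198, 20031, 6654]
— Period 2 —
Births: 11198 × 0.524 = 5868  |  20031 × 0.318 = 6370 → 12238
Band 2: 12534 × 0.954 = 11957
Band 3: 15576 × 0.949 = 14782
Band 4: 11198 × 0.953 = 10672
Band 5: 20031 × 0.925 + 6654 × 0.379 = 18529 + 2522 = 21051
Net migration: Band 2 − 70 → 11887; Band 4 + 590 → 11262
End of period: [12238, 11887, 14782, 11262, 21051]
Dependents (band 0–9 + band 40+) = 12238 + 21051 = 33289; working-age = 37931; ratio = 33289/37931 × 100 = 87.8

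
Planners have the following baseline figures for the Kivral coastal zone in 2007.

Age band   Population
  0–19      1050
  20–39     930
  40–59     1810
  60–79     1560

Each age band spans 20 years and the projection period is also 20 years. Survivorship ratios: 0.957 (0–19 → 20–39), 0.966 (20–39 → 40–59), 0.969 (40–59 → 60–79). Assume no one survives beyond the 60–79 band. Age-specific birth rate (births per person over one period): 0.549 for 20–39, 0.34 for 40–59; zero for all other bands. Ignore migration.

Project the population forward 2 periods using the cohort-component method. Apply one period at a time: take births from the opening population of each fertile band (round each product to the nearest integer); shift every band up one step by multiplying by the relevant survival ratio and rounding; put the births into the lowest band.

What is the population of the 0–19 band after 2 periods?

857

[period 1]
Births: 930 * 0.549 = 511, 1810 * 0.34 = 615 → total 1126
20–39: 1050 * 0.957 = 1005
40–59: 930 * 0.966 = 898
60–79: 1810 * 0.969 = 1754
→ [1126, 1005, 898, 1754]
[period 2]
Births: 1005 * 0.549 = 552, 898 * 0.34 = 305 → total 857
20–39: 1126 * 0.957 = 1078
40–59: 1005 * 0.966 = 971
60–79: 898 * 0.969 = 870
→ [857, 1078, 971, 870]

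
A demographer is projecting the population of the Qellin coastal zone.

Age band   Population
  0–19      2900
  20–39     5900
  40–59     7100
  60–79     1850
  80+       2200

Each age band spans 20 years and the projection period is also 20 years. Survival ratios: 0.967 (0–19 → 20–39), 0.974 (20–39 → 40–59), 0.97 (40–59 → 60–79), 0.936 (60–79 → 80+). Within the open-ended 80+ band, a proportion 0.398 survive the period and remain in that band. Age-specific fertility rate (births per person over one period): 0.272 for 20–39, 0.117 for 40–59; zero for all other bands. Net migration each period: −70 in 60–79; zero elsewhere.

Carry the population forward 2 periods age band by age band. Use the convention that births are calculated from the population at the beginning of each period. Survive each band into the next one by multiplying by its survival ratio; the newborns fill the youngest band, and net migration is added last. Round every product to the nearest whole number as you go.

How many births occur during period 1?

2436

Period 1.
Births: 5900 × 0.272 = 1605  |  7100 × 0.117 = 831 → total 2436
20–39: 2900 × 0.967 = 2804
40–59: 5900 × 0.974 = 5747
60–79: 7100 × 0.97 = 6887
80+: 1850 × 0.936 + 2200 × 0.398 = 1732 + 876 = 2608
Net migration: 60–79 − 70 → 6817
Population now: 0–19=2436, 20–39=2804, 40–59=5747, 60–79=6817, 80+=2608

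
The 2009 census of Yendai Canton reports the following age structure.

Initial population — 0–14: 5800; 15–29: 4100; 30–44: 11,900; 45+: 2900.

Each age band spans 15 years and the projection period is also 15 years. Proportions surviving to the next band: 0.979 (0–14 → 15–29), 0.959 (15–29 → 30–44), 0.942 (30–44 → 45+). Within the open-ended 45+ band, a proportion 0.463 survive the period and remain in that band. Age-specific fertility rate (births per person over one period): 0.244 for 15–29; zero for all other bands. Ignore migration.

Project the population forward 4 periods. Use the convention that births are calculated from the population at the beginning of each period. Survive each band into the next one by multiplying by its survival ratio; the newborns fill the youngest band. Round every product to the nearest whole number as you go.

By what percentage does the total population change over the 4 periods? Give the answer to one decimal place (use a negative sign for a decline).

-71.0

Period 1:
Births: 4100 × 0.244 = 1000
15–29: 5800 × 0.979 = 5678
30–44: 4100 × 0.959 = 3932
45+: 11900 × 0.942 + 2900 × 0.463 = 11210 + 1343 = 12553
Giving 1000 / 5678 / 3932 / 12553.
Period 2:
Births: 5678 × 0.244 = 1385
15–29: 1000 × 0.979 = 979
30–44: 5678 × 0.959 = 5445
45+: 3932 × 0.942 + 12553 × 0.463 = 3704 + 5812 = 9516
Giving 1385 / 979 / 5445 / 9516.
Period 3:
Births: 979 × 0.244 = 239
15–29: 1385 × 0.979 = 1356
30–44: 979 × 0.959 = 939
45+: 5445 × 0.942 + 9516 × 0.463 = 5129 + 4406 = 9535
Giving 239 / 1356 / 939 / 9535.
Period 4:
Births: 1356 × 0.244 = 331
15–29: 239 × 0.979 = 234
30–44: 1356 × 0.959 = 1300
45+: 939 × 0.942 + 9535 × 0.463 = 885 + 4415 = 5300
Giving 331 / 234 / 1300 / 5300.
Total: 24700 → 7165; change = -17535; percentage change = -71.0%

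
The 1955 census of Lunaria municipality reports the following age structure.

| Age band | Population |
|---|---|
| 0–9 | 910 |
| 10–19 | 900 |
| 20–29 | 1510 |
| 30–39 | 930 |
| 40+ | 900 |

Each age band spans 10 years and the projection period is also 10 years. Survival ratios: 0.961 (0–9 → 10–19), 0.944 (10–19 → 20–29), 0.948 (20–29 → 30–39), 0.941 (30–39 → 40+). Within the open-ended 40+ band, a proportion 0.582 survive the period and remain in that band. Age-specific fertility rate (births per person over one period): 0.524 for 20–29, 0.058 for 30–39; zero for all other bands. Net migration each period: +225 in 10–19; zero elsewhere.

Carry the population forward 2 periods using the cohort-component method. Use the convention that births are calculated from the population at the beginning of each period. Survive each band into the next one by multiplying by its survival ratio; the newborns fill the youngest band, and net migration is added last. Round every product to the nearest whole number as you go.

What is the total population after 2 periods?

Call the bands 1 to 5, youngest first.
— Period 1 —
Births: 1510 * 0.524 = 791 ; 930 * 0.058 = 54 → 845
Band 2: 910 * 0.961 = 875
Band 3: 900 * 0.944 = 850
Band 4: 1510 * 0.948 = 1431
Band 5: 930 * 0.941 + 900 * 0.582 = 875 + 524 = 1399
Net migration: Band 2 + 225 → 1100
Giving 845 / 1100 / 850 / 1431 / 1399.
— Period 2 —
Births: 850 * 0.524 = 445 ; 1431 * 0.058 = 83 → 528
Band 2: 845 * 0.961 = 812
Band 3: 1100 * 0.944 = 1038
Band 4: 850 * 0.948 = 806
Band 5: 1431 * 0.941 + 1399 * 0.582 = 1347 + 814 = 2161
Net migration: Band 2 + 225 → 1037
Giving 528 / 1037 / 1038 / 806 / 2161.
Total after period 2: 528 + 1037 + 1038 + 806 + 2161 = 5570

5570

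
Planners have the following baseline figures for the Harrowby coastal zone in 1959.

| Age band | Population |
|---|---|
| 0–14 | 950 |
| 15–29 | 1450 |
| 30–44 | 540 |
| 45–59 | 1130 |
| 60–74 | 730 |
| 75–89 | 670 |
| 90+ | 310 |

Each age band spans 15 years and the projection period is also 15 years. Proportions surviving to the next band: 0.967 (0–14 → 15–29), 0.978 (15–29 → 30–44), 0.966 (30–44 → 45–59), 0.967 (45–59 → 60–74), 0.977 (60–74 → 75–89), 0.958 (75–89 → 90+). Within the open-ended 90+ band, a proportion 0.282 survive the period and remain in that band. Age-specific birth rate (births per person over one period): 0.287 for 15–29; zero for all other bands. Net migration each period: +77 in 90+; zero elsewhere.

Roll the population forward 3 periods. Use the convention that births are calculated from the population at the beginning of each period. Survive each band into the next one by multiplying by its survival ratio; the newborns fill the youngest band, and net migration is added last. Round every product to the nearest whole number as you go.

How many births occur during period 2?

Call the groups 1 to 7, youngest first.
Period 1:
Births: 1450 × 0.287 = 416
Group 2: 950 × 0.967 = 919
Group 3: 1450 × 0.978 = 1418
Group 4: 540 × 0.966 = 522
Group 5: 1130 × 0.967 = 1093
Group 6: 730 × 0.977 = 713
Group 7: 670 × 0.958 + 310 × 0.282 = 642 + 87 = 729
Net migration: Group 7 + 77 → 806
Giving 416 / 919 / 1418 / 522 / 1093 / 713 / 806.
Period 2:
Births: 919 × 0.287 = 264
Group 2: 416 × 0.967 = 402
Group 3: 919 × 0.978 = 899
Group 4: 1418 × 0.966 = 1370
Group 5: 522 × 0.967 = 505
Group 6: 1093 × 0.977 = 1068
Group 7: 713 × 0.958 + 806 × 0.282 = 683 + 227 = 910
Net migration: Group 7 + 77 → 987
Giving 264 / 402 / 899 / 1370 / 505 / 1068 / 987.

264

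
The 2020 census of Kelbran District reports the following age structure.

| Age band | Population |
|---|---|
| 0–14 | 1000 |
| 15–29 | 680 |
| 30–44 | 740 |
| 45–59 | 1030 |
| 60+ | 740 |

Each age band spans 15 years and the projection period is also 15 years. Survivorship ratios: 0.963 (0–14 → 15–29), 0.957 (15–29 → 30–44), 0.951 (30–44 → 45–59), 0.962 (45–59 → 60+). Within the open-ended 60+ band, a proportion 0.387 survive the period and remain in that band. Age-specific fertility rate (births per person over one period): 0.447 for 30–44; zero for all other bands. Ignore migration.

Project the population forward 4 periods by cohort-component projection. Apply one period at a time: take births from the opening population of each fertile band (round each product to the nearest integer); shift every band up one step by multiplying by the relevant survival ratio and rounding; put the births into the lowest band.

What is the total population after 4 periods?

[period 1]
Births: 740 * 0.447 = 331
15–29: 1000 * 0.963 = 963
30–44: 680 * 0.957 = 651
45–59: 740 * 0.951 = 704
60+: 1030 * 0.962 + 740 * 0.387 = 991 + 286 = 1277
→ [331, 963, 651, 704, 1277]
[period 2]
Births: 651 * 0.447 = 291
15–29: 331 * 0.963 = 319
30–44: 963 * 0.957 = 922
45–59: 651 * 0.951 = 619
60+: 704 * 0.962 + 1277 * 0.387 = 677 + 494 = 1171
→ [291, 319, 922, 619, 1171]
[period 3]
Births: 922 * 0.447 = 412
15–29: 291 * 0.963 = 280
30–44: 319 * 0.957 = 305
45–59: 922 * 0.951 = 877
60+: 619 * 0.962 + 1171 * 0.387 = 595 + 453 = 1048
→ [412, 280, 305, 877, 1048]
[period 4]
Births: 305 * 0.447 = 136
15–29: 412 * 0.963 = 397
30–44: 280 * 0.957 = 268
45–59: 305 * 0.951 = 290
60+: 877 * 0.962 + 1048 * 0.387 = 844 + 406 = 1250
→ [136, 397, 268, 290, 1250]
Total after period 4: 136 + 397 + 268 + 290 + 1250 = 2341

2341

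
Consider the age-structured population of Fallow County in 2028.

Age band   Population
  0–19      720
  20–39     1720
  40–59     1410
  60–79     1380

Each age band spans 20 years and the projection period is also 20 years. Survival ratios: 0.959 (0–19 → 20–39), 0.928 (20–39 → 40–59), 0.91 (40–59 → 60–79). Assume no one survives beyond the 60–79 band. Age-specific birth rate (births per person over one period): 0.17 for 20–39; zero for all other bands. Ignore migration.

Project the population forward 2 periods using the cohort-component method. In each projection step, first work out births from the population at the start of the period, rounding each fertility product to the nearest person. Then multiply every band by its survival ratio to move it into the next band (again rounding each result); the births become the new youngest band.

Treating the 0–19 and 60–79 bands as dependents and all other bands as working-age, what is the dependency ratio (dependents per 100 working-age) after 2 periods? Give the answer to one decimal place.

[period 1]
Births: 1720 × 0.17 = 292
20–39: 720 × 0.959 = 690
40–59: 1720 × 0.928 = 1596
60–79: 1410 × 0.91 = 1283
Population now: 0–19=292, 20–39=690, 40–59=1596, 60–79=1283
[period 2]
Births: 690 × 0.17 = 117
20–39: 292 × 0.959 = 280
40–59: 690 × 0.928 = 640
60–79: 1596 × 0.91 = 1452
Population now: 0–19=117, 20–39=280, 40–59=640, 60–79=1452
Dependents (band 0–19 + band 60–79) = 117 + 1452 = 1569; working-age = 920; ratio = 1569/920 × 100 = 170.5

170.5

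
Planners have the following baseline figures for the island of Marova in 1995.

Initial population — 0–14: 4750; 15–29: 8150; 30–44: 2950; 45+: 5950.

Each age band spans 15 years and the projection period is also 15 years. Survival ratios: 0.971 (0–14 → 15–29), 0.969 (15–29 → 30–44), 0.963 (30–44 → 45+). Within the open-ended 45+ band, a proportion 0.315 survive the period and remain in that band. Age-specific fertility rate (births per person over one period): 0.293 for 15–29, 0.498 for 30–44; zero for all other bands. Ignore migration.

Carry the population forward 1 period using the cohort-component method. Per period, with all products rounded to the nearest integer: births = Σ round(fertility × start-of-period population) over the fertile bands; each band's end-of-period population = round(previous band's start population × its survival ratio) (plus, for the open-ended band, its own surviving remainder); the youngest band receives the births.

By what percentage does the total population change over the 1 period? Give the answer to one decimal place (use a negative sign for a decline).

-3.3

— Period 1 —
Births: 8150 * 0.293 = 2388 ; 2950 * 0.498 = 1469 ⇒ total 3857
15–29: 4750 * 0.971 = 4612
30–44: 8150 * 0.969 = 7897
45+: 2950 * 0.963 + 5950 * 0.315 = 2841 + 1874 = 4715
→ [3857, 4612, 7897, 4715]
Total: 21800 → 21081; change = -719; percentage change = -3.3%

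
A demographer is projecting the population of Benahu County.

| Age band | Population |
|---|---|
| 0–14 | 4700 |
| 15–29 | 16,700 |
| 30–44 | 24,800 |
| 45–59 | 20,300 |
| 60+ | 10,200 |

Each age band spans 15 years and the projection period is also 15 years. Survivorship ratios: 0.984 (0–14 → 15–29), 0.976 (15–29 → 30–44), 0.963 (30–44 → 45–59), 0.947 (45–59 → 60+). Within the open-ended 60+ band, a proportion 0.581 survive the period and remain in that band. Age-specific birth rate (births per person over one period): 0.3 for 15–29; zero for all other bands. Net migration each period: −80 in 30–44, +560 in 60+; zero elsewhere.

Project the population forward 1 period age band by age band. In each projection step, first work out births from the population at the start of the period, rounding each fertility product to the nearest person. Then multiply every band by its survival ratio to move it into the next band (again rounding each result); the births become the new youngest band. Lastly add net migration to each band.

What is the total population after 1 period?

(Groups numbered youngest = 1 to oldest = 5.)
Period 1.
Births: 16700 × 0.3 = 5010
Group 2: 4700 × 0.984 = 4625
Group 3: 16700 × 0.976 = 16299
Group 4: 24800 × 0.963 = 23882
Group 5: 20300 × 0.947 + 10200 × 0.581 = 19224 + 5926 = 25150
Net migration: Group 3 − 80 → 16219; Group 5 + 560 → 25710
Giving 5010 / 4625 / 16219 / 23882 / 25710.
Total after period 1: 5010 + 4625 + 16219 + 23882 + 25710 = 75446

75446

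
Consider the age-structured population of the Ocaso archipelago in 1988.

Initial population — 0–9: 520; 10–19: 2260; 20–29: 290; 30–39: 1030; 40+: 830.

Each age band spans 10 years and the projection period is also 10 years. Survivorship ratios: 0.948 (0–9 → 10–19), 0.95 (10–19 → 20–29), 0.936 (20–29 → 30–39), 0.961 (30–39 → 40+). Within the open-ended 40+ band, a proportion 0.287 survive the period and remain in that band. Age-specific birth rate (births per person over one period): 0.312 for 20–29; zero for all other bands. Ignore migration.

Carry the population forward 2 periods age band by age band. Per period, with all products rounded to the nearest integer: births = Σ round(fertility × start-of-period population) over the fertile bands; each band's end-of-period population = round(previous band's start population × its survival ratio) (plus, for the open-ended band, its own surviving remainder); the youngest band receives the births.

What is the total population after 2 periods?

3845

After projecting period 1:
Births: 290 * 0.312 = 90
10–19: 520 * 0.948 = 493
20–29: 2260 * 0.95 = 2147
30–39: 290 * 0.936 = 271
40+: 1030 * 0.961 + 830 * 0.287 = 990 + 238 = 1228
→ [90, 493, 2147, 271, 1228]
After projecting period 2:
Births: 2147 * 0.312 = 670
10–19: 90 * 0.948 = 85
20–29: 493 * 0.95 = 468
30–39: 2147 * 0.936 = 2010
40+: 271 * 0.961 + 1228 * 0.287 = 260 + 352 = 612
→ [670, 85, 468, 2010, 612]
Total after period 2: 670 + 85 + 468 + 2010 + 612 = 3845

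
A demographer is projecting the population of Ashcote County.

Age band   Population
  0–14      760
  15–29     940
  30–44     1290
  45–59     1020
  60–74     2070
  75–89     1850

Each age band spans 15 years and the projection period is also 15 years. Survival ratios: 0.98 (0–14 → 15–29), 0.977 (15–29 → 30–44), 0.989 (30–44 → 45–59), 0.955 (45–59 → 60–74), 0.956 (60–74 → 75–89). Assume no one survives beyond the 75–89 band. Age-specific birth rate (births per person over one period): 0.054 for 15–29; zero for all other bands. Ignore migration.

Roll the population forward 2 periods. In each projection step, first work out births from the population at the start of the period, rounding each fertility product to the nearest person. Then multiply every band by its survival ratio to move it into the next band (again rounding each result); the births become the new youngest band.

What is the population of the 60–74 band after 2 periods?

1219

Let group 1 be 0–14 through group 6 = 75–89.
— Period 1 —
Births: 940 * 0.054 = 51
Group 2: 760 * 0.98 = 745
Group 3: 940 * 0.977 = 918
Group 4: 1290 * 0.989 = 1276
Group 5: 1020 * 0.955 = 974
Group 6: 2070 * 0.956 = 1979
End of period: [51, 745, 918, 1276, 974, 1979]
— Period 2 —
Births: 745 * 0.054 = 40
Group 2: 51 * 0.98 = 50
Group 3: 745 * 0.977 = 728
Group 4: 918 * 0.989 = 908
Group 5: 1276 * 0.955 = 1219
Group 6: 974 * 0.956 = 931
End of period: [40, 50, 728, 908, 1219, 931]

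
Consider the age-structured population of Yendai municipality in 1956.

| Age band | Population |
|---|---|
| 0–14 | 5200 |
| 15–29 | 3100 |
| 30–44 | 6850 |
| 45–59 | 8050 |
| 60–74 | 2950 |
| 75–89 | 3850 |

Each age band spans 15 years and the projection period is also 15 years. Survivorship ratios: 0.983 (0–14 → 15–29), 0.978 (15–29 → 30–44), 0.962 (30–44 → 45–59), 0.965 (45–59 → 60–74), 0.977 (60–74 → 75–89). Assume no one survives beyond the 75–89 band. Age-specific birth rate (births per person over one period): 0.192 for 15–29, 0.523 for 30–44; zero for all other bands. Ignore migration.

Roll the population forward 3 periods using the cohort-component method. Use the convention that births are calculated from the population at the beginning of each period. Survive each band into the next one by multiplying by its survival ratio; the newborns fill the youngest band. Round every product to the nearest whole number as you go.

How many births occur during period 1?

4178

Call the bands 1 to 6, youngest first.
Period 1:
Births: 3100 × 0.192 = 595  |  6850 × 0.523 = 3583 ⇒ total 4178
Band 2: 5200 × 0.983 = 5112
Band 3: 3100 × 0.978 = 3032
Band 4: 6850 × 0.962 = 6590
Band 5: 8050 × 0.965 = 7768
Band 6: 2950 × 0.977 = 2882
→ [4178, 5112, 3032, 6590, 7768, 2882]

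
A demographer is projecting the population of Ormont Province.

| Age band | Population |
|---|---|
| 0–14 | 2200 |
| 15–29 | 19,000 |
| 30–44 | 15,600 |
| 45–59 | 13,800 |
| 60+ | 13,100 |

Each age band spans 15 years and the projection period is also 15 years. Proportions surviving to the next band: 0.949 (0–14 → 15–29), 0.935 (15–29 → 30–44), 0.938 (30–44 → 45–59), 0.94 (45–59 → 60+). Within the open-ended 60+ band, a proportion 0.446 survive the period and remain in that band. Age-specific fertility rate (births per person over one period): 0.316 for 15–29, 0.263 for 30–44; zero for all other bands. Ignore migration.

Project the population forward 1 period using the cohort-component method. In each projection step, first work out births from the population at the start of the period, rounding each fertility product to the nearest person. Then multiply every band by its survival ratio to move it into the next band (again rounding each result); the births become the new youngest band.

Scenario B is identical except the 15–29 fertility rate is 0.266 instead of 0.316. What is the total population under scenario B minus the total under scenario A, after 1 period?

Let group 1 be 0–14 through group 5 = 60+.
[period 1]
Births: 19000 × 0.316 = 6004  |  15600 × 0.263 = 4103 — total 10107
Group 2: 2200 × 0.949 = 2088
Group 3: 19000 × 0.935 = 17765
Group 4: 15600 × 0.938 = 14633
Group 5: 13800 × 0.94 + 13100 × 0.446 = 12972 + 5843 = 18815
Population now: 0–14=10107, 15–29=2088, 30–44=17765, 45–59=14633, 60+=18815
Scenario A total after 1 period: 63408
Scenario B projection —
[period 1]
Births: 19000 × 0.266 = 5054  |  15600 × 0.263 = 4103 — total 9157
Group 2: 2200 × 0.949 = 2088
Group 3: 19000 × 0.935 = 17765
Group 4: 15600 × 0.938 = 14633
Group 5: 13800 × 0.94 + 13100 × 0.446 = 12972 + 5843 = 18815
Population now: 0–14=9157, 15–29=2088, 30–44=17765, 45–59=14633, 60+=18815
Scenario B total after 1 period: 62458
Difference B − A = 62458 − 63408 = -950

-950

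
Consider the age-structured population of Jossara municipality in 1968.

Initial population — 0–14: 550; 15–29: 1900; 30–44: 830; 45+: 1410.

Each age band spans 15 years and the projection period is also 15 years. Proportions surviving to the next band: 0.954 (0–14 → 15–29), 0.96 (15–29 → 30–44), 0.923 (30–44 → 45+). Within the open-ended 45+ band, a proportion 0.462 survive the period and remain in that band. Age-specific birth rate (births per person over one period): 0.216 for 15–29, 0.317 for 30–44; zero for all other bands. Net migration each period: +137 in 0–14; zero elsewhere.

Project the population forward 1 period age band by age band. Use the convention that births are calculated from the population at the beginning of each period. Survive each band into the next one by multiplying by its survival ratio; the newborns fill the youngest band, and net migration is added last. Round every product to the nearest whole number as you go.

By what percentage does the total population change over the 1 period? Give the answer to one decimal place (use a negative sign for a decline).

-2.4

After projecting period 1:
Births: 1900 × 0.216 = 410, 830 × 0.317 = 263 → total 673
15–29: 550 × 0.954 = 525
30–44: 1900 × 0.96 = 1824
45+: 830 × 0.923 + 1410 × 0.462 = 766 + 651 = 1417
Net migration: 0–14 + 137 → 810
Giving 810 / 525 / 1824 / 1417.
Total: 4690 → 4576; change = -114; percentage change = -2.4%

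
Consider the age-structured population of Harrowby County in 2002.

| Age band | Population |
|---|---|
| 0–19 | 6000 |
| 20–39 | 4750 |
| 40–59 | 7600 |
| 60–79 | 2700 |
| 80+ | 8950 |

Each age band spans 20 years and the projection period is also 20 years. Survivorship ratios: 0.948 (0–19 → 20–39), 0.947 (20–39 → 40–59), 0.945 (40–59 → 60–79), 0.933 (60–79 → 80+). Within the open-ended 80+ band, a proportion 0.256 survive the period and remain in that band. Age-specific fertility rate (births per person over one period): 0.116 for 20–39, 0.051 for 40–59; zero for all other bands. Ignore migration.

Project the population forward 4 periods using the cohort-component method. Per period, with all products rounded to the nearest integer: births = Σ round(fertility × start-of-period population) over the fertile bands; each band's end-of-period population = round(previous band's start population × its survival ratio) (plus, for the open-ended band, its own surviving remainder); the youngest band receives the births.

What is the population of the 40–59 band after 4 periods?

798

Period 1:
Births: 4750 × 0.116 = 551, 7600 × 0.051 = 388 → total 939
20–39: 6000 × 0.948 = 5688
40–59: 4750 × 0.947 = 4498
60–79: 7600 × 0.945 = 7182
80+: 2700 × 0.933 + 8950 × 0.256 = 2519 + 2291 = 4810
→ [939, 5688, 4498, 7182, 4810]
Period 2:
Births: 5688 × 0.116 = 660, 4498 × 0.051 = 229 → total 889
20–39: 939 × 0.948 = 890
40–59: 5688 × 0.947 = 5387
60–79: 4498 × 0.945 = 4251
80+: 7182 × 0.933 + 4810 × 0.256 = 6701 + 1231 = 7932
→ [889, 890, 5387, 4251, 7932]
Period 3:
Births: 890 × 0.116 = 103, 5387 × 0.051 = 275 → total 378
20–39: 889 × 0.948 = 843
40–59: 890 × 0.947 = 843
60–79: 5387 × 0.945 = 5091
80+: 4251 × 0.933 + 7932 × 0.256 = 3966 + 2031 = 5997
→ [378, 843, 843, 5091, 5997]
Period 4:
Births: 843 × 0.116 = 98, 843 × 0.051 = 43 → total 141
20–39: 378 × 0.948 = 358
40–59: 843 × 0.947 = 798
60–79: 843 × 0.945 = 797
80+: 5091 × 0.933 + 5997 × 0.256 = 4750 + 1535 = 6285
→ [141, 358, 798, 797, 6285]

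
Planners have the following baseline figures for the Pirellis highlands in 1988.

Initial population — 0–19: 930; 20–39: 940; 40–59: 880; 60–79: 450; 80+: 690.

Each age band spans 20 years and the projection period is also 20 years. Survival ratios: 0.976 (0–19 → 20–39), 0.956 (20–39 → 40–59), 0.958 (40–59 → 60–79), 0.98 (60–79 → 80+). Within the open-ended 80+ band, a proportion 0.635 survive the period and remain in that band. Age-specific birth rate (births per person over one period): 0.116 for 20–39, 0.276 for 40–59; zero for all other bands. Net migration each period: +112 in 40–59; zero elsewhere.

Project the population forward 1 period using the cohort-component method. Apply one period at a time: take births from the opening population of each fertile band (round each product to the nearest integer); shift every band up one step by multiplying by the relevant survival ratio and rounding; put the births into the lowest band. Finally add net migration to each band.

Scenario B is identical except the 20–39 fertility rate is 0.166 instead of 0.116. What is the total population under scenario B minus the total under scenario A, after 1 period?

47

Let group 1 be 0–19 through group 5 = 80+.
— Period 1 —
Births: 940 × 0.116 = 109, 880 × 0.276 = 243 — total 352
Group 2: 930 × 0.976 = 908
Group 3: 940 × 0.956 = 899
Group 4: 880 × 0.958 = 843
Group 5: 450 × 0.98 + 690 × 0.635 = 441 + 438 = 879
Net migration: Group 3 + 112 → 1011
Giving 352 / 908 / 1011 / 843 / 879.
Scenario A total after 1 period: 3993
Scenario B projection —
— Period 1 —
Births: 940 × 0.166 = 156, 880 × 0.276 = 243 — total 399
Group 2: 930 × 0.976 = 908
Group 3: 940 × 0.956 = 899
Group 4: 880 × 0.958 = 843
Group 5: 450 × 0.98 + 690 × 0.635 = 441 + 438 = 879
Net migration: Group 3 + 112 → 1011
Giving 399 / 908 / 1011 / 843 / 879.
Scenario B total after 1 period: 4040
Difference B − A = 4040 − 3993 = 47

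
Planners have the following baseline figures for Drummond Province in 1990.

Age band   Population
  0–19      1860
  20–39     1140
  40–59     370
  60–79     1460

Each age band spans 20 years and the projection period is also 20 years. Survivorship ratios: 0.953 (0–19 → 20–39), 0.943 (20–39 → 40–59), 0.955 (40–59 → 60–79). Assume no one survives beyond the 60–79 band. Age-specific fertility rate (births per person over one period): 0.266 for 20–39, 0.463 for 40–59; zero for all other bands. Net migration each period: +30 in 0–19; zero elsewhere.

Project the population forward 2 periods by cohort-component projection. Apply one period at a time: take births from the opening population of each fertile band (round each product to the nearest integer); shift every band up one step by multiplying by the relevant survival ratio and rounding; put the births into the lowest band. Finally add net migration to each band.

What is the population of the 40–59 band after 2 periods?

[period 1]
Births: 1140 × 0.266 = 303, 370 × 0.463 = 171 → 474
20–39: 1860 × 0.953 = 1773
40–59: 1140 × 0.943 = 1075
60–79: 370 × 0.955 = 353
Net migration: 0–19 + 30 → 504
End of period: [504, 1773, 1075, 353]
[period 2]
Births: 1773 × 0.266 = 472, 1075 × 0.463 = 498 → 970
20–39: 504 × 0.953 = 480
40–59: 1773 × 0.943 = 1672
60–79: 1075 × 0.955 = 1027
Net migration: 0–19 + 30 → 1000
End of period: [1000, 480, 1672, 1027]

1672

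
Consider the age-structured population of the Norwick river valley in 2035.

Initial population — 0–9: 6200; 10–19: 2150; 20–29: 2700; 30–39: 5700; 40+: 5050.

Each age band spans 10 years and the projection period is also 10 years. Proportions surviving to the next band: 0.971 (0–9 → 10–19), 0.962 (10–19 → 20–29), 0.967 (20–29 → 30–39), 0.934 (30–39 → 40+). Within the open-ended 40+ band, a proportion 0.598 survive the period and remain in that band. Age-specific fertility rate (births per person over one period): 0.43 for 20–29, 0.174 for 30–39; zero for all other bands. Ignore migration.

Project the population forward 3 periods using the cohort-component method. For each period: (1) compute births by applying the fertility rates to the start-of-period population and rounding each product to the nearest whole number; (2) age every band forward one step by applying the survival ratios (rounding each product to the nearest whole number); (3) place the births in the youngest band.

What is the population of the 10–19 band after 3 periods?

1304

Period 1:
Births: 2700 × 0.43 = 1161, 5700 × 0.174 = 992 — total 2153
10–19: 6200 × 0.971 = 6020
20–29: 2150 × 0.962 = 2068
30–39: 2700 × 0.967 = 2611
40+: 5700 × 0.934 + 5050 × 0.598 = 5324 + 3020 = 8344
End of period: [2153, 6020, 2068, 2611, 8344]
Period 2:
Births: 2068 × 0.43 = 889, 2611 × 0.174 = 454 — total 1343
10–19: 2153 × 0.971 = 2091
20–29: 6020 × 0.962 = 5791
30–39: 2068 × 0.967 = 2000
40+: 2611 × 0.934 + 8344 × 0.598 = 2439 + 4990 = 7429
End of period: [1343, 2091, 5791, 2000, 7429]
Period 3:
Births: 5791 × 0.43 = 2490, 2000 × 0.174 = 348 — total 2838
10–19: 1343 × 0.971 = 1304
20–29: 2091 × 0.962 = 2012
30–39: 5791 × 0.967 = 5600
40+: 2000 × 0.934 + 7429 × 0.598 = 1868 + 4443 = 6311
End of period: [2838, 1304, 2012, 5600, 6311]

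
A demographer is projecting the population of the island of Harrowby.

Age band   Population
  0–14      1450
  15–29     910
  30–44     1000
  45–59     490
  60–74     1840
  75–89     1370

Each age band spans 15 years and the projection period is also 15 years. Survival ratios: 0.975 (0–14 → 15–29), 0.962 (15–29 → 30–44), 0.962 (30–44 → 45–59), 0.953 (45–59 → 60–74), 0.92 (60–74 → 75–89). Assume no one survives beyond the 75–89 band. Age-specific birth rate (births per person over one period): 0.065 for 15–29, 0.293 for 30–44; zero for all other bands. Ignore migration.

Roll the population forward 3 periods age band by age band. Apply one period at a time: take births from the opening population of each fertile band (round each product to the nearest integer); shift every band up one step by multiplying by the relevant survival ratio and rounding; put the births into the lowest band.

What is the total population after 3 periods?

Numbering the groups 1..6 from youngest to oldest:
After projecting period 1:
Births: 910 * 0.065 = 59  |  1000 * 0.293 = 293 ⇒ total 352
Group 2: 1450 * 0.975 = 1414
Group 3: 910 * 0.962 = 875
Group 4: 1000 * 0.962 = 962
Group 5: 490 * 0.953 = 467
Group 6: 1840 * 0.92 = 1693
Population now: 0–14=352, 15–29=1414, 30–44=875, 45–59=962, 60–74=467, 75–89=1693
After projecting period 2:
Births: 1414 * 0.065 = 92  |  875 * 0.293 = 256 ⇒ total 348
Group 2: 352 * 0.975 = 343
Group 3: 1414 * 0.962 = 1360
Group 4: 875 * 0.962 = 842
Group 5: 962 * 0.953 = 917
Group 6: 467 * 0.92 = 430
Population now: 0–14=348, 15–29=343, 30–44=1360, 45–59=842, 60–74=917, 75–89=430
After projecting period 3:
Births: 343 * 0.065 = 22  |  1360 * 0.293 = 398 ⇒ total 420
Group 2: 348 * 0.975 = 339
Group 3: 343 * 0.962 = 330
Group 4: 1360 * 0.962 = 1308
Group 5: 842 * 0.953 = 802
Group 6: 917 * 0.92 = 844
Population now: 0–14=420, 15–29=339, 30–44=330, 45–59=1308, 60–74=802, 75–89=844
Total after period 3: 420 + 339 + 330 + 1308 + 802 + 844 = 4043

4043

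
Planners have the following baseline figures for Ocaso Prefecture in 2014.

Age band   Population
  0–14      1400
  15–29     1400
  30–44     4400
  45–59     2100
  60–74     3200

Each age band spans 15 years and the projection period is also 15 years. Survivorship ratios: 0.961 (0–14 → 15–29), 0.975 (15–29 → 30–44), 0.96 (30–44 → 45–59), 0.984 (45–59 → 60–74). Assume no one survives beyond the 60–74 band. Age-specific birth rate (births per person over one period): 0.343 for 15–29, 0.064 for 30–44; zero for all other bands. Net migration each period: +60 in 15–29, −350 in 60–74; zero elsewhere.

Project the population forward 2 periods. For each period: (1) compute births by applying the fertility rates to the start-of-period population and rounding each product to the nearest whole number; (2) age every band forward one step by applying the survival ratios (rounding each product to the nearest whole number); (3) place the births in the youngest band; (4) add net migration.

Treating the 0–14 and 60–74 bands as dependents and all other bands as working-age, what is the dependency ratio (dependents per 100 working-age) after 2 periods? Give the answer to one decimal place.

Period 1.
Births: 1400 × 0.343 = 480, 4400 × 0.064 = 282 → 762
15–29: 1400 × 0.961 = 1345
30–44: 1400 × 0.975 = 1365
45–59: 4400 × 0.96 = 4224
60–74: 2100 × 0.984 = 2066
Net migration: 15–29 + 60 → 1405; 60–74 − 350 → 1716
→ [762, 1405, 1365, 4224, 1716]
Period 2.
Births: 1405 × 0.343 = 482, 1365 × 0.064 = 87 → 569
15–29: 762 × 0.961 = 732
30–44: 1405 × 0.975 = 1370
45–59: 1365 × 0.96 = 1310
60–74: 4224 × 0.984 = 4156
Net migration: 15–29 + 60 → 792; 60–74 − 350 → 3806
→ [569, 792, 1370, 1310, 3806]
Dependents (band 0–14 + band 60–74) = 569 + 3806 = 4375; working-age = 3472; ratio = 4375/3472 × 100 = 126.0

126.0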